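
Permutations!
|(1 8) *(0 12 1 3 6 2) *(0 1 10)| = |(0 12 10)(1 8 3 6 2)| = 15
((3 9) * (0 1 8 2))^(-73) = (0 2 8 1)(3 9)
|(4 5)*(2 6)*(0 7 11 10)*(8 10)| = |(0 7 11 8 10)(2 6)(4 5)| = 10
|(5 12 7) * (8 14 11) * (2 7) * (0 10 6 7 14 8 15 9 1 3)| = |(0 10 6 7 5 12 2 14 11 15 9 1 3)| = 13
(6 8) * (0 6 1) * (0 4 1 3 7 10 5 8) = (0 6)(1 4)(3 7 10 5 8) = [6, 4, 2, 7, 1, 8, 0, 10, 3, 9, 5]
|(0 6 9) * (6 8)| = |(0 8 6 9)| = 4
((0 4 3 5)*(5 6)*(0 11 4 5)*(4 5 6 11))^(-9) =(0 6)(3 4 5 11)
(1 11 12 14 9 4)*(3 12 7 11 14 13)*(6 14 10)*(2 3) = [0, 10, 3, 12, 1, 5, 14, 11, 8, 4, 6, 7, 13, 2, 9] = (1 10 6 14 9 4)(2 3 12 13)(7 11)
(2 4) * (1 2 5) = (1 2 4 5) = [0, 2, 4, 3, 5, 1]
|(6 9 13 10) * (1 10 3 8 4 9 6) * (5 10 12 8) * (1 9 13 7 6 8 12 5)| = |(1 5 10 9 7 6 8 4 13 3)| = 10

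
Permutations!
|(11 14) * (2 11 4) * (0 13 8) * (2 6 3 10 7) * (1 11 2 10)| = |(0 13 8)(1 11 14 4 6 3)(7 10)| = 6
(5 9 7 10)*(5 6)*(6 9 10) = (5 10 9 7 6) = [0, 1, 2, 3, 4, 10, 5, 6, 8, 7, 9]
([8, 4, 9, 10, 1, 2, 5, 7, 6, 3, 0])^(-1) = [10, 4, 5, 9, 1, 6, 8, 7, 0, 2, 3]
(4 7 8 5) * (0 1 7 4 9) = (0 1 7 8 5 9) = [1, 7, 2, 3, 4, 9, 6, 8, 5, 0]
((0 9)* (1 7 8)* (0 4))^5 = ((0 9 4)(1 7 8))^5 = (0 4 9)(1 8 7)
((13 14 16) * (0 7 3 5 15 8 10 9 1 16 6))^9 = (0 16 8 7 13 10 3 14 9 5 6 1 15)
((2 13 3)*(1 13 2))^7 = (1 13 3)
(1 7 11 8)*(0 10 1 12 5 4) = (0 10 1 7 11 8 12 5 4) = [10, 7, 2, 3, 0, 4, 6, 11, 12, 9, 1, 8, 5]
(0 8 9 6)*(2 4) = (0 8 9 6)(2 4) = [8, 1, 4, 3, 2, 5, 0, 7, 9, 6]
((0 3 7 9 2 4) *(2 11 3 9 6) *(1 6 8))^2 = ((0 9 11 3 7 8 1 6 2 4))^2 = (0 11 7 1 2)(3 8 6 4 9)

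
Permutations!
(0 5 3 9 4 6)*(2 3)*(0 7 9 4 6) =[5, 1, 3, 4, 0, 2, 7, 9, 8, 6] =(0 5 2 3 4)(6 7 9)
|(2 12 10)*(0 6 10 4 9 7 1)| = 9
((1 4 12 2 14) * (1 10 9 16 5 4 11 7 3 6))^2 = ((1 11 7 3 6)(2 14 10 9 16 5 4 12))^2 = (1 7 6 11 3)(2 10 16 4)(5 12 14 9)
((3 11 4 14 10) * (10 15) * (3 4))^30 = (4 15)(10 14)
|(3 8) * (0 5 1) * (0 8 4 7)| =|(0 5 1 8 3 4 7)| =7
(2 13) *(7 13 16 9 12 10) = [0, 1, 16, 3, 4, 5, 6, 13, 8, 12, 7, 11, 10, 2, 14, 15, 9] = (2 16 9 12 10 7 13)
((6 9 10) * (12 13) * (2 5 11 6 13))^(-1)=(2 12 13 10 9 6 11 5)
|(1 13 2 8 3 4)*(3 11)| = 7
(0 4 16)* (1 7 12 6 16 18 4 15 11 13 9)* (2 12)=(0 15 11 13 9 1 7 2 12 6 16)(4 18)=[15, 7, 12, 3, 18, 5, 16, 2, 8, 1, 10, 13, 6, 9, 14, 11, 0, 17, 4]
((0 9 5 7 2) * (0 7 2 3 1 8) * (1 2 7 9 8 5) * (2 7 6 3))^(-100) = ((0 8)(1 5 6 3 7 2 9))^(-100) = (1 2 3 5 9 7 6)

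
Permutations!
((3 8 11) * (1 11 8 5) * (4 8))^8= (11)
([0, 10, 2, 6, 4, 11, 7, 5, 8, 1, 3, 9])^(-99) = (1 5 3 9 7 10 11 6)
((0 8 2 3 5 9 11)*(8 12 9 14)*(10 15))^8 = ((0 12 9 11)(2 3 5 14 8)(10 15))^8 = (15)(2 14 3 8 5)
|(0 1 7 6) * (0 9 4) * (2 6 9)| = 10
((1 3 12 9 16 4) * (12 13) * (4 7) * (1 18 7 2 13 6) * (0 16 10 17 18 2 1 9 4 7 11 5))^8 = (0 18 9 1 5 17 6 16 11 10 3)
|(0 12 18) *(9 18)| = 4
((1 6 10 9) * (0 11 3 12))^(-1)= (0 12 3 11)(1 9 10 6)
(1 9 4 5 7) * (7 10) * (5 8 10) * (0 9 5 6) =[9, 5, 2, 3, 8, 6, 0, 1, 10, 4, 7] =(0 9 4 8 10 7 1 5 6)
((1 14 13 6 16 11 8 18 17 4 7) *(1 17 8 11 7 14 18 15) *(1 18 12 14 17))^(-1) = (1 7 16 6 13 14 12)(4 17)(8 18 15)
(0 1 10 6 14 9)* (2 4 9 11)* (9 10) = (0 1 9)(2 4 10 6 14 11) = [1, 9, 4, 3, 10, 5, 14, 7, 8, 0, 6, 2, 12, 13, 11]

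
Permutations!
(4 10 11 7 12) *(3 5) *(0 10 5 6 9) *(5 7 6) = (0 10 11 6 9)(3 5)(4 7 12) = [10, 1, 2, 5, 7, 3, 9, 12, 8, 0, 11, 6, 4]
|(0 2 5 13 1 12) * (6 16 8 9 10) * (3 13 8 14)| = |(0 2 5 8 9 10 6 16 14 3 13 1 12)| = 13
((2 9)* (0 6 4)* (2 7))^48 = ((0 6 4)(2 9 7))^48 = (9)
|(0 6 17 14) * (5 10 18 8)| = |(0 6 17 14)(5 10 18 8)| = 4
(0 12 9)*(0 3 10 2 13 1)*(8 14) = (0 12 9 3 10 2 13 1)(8 14) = [12, 0, 13, 10, 4, 5, 6, 7, 14, 3, 2, 11, 9, 1, 8]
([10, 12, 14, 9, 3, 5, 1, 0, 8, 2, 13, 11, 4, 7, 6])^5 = [10, 2, 4, 1, 6, 5, 9, 0, 8, 12, 13, 11, 14, 7, 3]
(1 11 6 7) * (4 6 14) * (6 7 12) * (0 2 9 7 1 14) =(0 2 9 7 14 4 1 11)(6 12) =[2, 11, 9, 3, 1, 5, 12, 14, 8, 7, 10, 0, 6, 13, 4]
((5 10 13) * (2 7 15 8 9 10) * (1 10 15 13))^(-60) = ((1 10)(2 7 13 5)(8 9 15))^(-60) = (15)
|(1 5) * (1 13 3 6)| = 5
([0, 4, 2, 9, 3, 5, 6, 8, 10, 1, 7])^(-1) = [0, 9, 2, 4, 1, 5, 6, 10, 7, 3, 8]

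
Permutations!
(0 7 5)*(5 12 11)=(0 7 12 11 5)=[7, 1, 2, 3, 4, 0, 6, 12, 8, 9, 10, 5, 11]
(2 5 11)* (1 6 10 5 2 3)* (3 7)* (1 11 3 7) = [0, 6, 2, 11, 4, 3, 10, 7, 8, 9, 5, 1] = (1 6 10 5 3 11)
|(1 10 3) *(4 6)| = 6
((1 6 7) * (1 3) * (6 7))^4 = ((1 7 3))^4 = (1 7 3)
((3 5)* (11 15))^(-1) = ((3 5)(11 15))^(-1) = (3 5)(11 15)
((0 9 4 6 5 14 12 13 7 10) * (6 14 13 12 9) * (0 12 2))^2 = ((0 6 5 13 7 10 12 2)(4 14 9))^2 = (0 5 7 12)(2 6 13 10)(4 9 14)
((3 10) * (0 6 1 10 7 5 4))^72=(10)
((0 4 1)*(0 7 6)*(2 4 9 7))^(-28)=((0 9 7 6)(1 2 4))^(-28)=(9)(1 4 2)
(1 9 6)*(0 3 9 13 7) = [3, 13, 2, 9, 4, 5, 1, 0, 8, 6, 10, 11, 12, 7] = (0 3 9 6 1 13 7)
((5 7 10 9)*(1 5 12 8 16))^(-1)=((1 5 7 10 9 12 8 16))^(-1)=(1 16 8 12 9 10 7 5)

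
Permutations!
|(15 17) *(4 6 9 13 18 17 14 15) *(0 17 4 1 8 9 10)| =10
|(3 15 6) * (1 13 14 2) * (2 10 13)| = |(1 2)(3 15 6)(10 13 14)| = 6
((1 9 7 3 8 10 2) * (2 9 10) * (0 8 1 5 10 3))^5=((0 8 2 5 10 9 7)(1 3))^5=(0 9 5 8 7 10 2)(1 3)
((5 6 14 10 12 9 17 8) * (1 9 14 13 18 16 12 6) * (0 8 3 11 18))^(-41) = (0 9 18 10 8 17 16 6 5 3 12 13 1 11 14)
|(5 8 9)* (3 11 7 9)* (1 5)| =7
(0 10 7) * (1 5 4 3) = (0 10 7)(1 5 4 3) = [10, 5, 2, 1, 3, 4, 6, 0, 8, 9, 7]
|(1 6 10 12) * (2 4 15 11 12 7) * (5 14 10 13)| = |(1 6 13 5 14 10 7 2 4 15 11 12)| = 12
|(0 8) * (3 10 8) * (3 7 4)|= |(0 7 4 3 10 8)|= 6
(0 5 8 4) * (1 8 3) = [5, 8, 2, 1, 0, 3, 6, 7, 4] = (0 5 3 1 8 4)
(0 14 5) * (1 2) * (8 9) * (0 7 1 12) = [14, 2, 12, 3, 4, 7, 6, 1, 9, 8, 10, 11, 0, 13, 5] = (0 14 5 7 1 2 12)(8 9)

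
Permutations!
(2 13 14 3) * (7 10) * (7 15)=(2 13 14 3)(7 10 15)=[0, 1, 13, 2, 4, 5, 6, 10, 8, 9, 15, 11, 12, 14, 3, 7]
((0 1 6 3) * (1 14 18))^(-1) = (0 3 6 1 18 14)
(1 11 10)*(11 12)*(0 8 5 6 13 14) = (0 8 5 6 13 14)(1 12 11 10) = [8, 12, 2, 3, 4, 6, 13, 7, 5, 9, 1, 10, 11, 14, 0]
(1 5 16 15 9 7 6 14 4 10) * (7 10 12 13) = (1 5 16 15 9 10)(4 12 13 7 6 14) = [0, 5, 2, 3, 12, 16, 14, 6, 8, 10, 1, 11, 13, 7, 4, 9, 15]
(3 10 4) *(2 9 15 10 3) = (2 9 15 10 4) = [0, 1, 9, 3, 2, 5, 6, 7, 8, 15, 4, 11, 12, 13, 14, 10]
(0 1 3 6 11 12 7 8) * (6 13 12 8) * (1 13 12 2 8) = (0 13 2 8)(1 3 12 7 6 11) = [13, 3, 8, 12, 4, 5, 11, 6, 0, 9, 10, 1, 7, 2]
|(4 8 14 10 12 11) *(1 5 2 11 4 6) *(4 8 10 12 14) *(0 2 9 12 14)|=11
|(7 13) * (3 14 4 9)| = |(3 14 4 9)(7 13)| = 4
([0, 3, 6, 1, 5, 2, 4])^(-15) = [0, 3, 6, 1, 5, 2, 4]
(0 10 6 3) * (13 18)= [10, 1, 2, 0, 4, 5, 3, 7, 8, 9, 6, 11, 12, 18, 14, 15, 16, 17, 13]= (0 10 6 3)(13 18)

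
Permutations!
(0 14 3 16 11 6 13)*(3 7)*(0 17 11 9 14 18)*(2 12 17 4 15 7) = (0 18)(2 12 17 11 6 13 4 15 7 3 16 9 14) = [18, 1, 12, 16, 15, 5, 13, 3, 8, 14, 10, 6, 17, 4, 2, 7, 9, 11, 0]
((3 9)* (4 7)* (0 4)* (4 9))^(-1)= ((0 9 3 4 7))^(-1)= (0 7 4 3 9)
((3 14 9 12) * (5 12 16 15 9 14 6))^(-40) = ((3 6 5 12)(9 16 15))^(-40) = (9 15 16)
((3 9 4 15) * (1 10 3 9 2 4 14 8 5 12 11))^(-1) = ((1 10 3 2 4 15 9 14 8 5 12 11))^(-1) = (1 11 12 5 8 14 9 15 4 2 3 10)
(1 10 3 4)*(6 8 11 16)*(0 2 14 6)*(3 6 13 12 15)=(0 2 14 13 12 15 3 4 1 10 6 8 11 16)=[2, 10, 14, 4, 1, 5, 8, 7, 11, 9, 6, 16, 15, 12, 13, 3, 0]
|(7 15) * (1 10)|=2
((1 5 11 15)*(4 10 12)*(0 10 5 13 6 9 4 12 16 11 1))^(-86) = (0 15 11 16 10)(1 4 6)(5 9 13)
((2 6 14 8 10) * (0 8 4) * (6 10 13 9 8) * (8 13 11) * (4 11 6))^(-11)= (0 4)(2 10)(6 14 11 8)(9 13)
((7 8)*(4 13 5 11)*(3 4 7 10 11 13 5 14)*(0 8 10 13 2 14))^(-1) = ((0 8 13)(2 14 3 4 5)(7 10 11))^(-1) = (0 13 8)(2 5 4 3 14)(7 11 10)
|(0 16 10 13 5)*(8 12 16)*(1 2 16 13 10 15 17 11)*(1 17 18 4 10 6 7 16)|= 70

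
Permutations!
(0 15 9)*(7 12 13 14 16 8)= [15, 1, 2, 3, 4, 5, 6, 12, 7, 0, 10, 11, 13, 14, 16, 9, 8]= (0 15 9)(7 12 13 14 16 8)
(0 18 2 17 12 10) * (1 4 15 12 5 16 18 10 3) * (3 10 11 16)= (0 11 16 18 2 17 5 3 1 4 15 12 10)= [11, 4, 17, 1, 15, 3, 6, 7, 8, 9, 0, 16, 10, 13, 14, 12, 18, 5, 2]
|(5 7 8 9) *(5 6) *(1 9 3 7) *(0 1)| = 15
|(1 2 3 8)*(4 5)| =|(1 2 3 8)(4 5)| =4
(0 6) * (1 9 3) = (0 6)(1 9 3) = [6, 9, 2, 1, 4, 5, 0, 7, 8, 3]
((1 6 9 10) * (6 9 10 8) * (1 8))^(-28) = (6 8 10)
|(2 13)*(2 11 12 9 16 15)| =7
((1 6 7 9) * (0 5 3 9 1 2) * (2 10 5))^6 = ((0 2)(1 6 7)(3 9 10 5))^6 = (3 10)(5 9)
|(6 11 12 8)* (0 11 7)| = |(0 11 12 8 6 7)| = 6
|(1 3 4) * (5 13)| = |(1 3 4)(5 13)| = 6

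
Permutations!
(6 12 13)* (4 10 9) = [0, 1, 2, 3, 10, 5, 12, 7, 8, 4, 9, 11, 13, 6] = (4 10 9)(6 12 13)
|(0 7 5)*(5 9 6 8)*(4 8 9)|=10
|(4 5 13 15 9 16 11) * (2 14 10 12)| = 28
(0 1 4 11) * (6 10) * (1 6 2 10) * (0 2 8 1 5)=(0 6 5)(1 4 11 2 10 8)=[6, 4, 10, 3, 11, 0, 5, 7, 1, 9, 8, 2]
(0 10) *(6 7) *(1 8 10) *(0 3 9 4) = (0 1 8 10 3 9 4)(6 7) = [1, 8, 2, 9, 0, 5, 7, 6, 10, 4, 3]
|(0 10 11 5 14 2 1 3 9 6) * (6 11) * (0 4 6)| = |(0 10)(1 3 9 11 5 14 2)(4 6)| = 14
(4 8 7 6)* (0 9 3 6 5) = (0 9 3 6 4 8 7 5) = [9, 1, 2, 6, 8, 0, 4, 5, 7, 3]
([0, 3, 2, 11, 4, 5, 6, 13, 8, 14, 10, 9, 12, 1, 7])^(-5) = [0, 11, 2, 9, 4, 5, 6, 1, 8, 7, 10, 14, 12, 3, 13]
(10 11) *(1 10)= (1 10 11)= [0, 10, 2, 3, 4, 5, 6, 7, 8, 9, 11, 1]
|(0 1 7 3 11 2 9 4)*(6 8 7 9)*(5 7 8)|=12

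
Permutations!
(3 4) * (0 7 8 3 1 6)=(0 7 8 3 4 1 6)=[7, 6, 2, 4, 1, 5, 0, 8, 3]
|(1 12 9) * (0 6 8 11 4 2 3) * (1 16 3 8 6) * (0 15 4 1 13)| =10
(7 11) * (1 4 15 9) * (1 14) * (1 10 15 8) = [0, 4, 2, 3, 8, 5, 6, 11, 1, 14, 15, 7, 12, 13, 10, 9] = (1 4 8)(7 11)(9 14 10 15)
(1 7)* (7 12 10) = (1 12 10 7) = [0, 12, 2, 3, 4, 5, 6, 1, 8, 9, 7, 11, 10]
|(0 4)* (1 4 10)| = |(0 10 1 4)| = 4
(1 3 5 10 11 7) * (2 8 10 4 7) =(1 3 5 4 7)(2 8 10 11) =[0, 3, 8, 5, 7, 4, 6, 1, 10, 9, 11, 2]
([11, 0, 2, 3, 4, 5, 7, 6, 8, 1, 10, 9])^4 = (11)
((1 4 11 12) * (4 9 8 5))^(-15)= ((1 9 8 5 4 11 12))^(-15)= (1 12 11 4 5 8 9)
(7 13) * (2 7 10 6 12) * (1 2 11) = [0, 2, 7, 3, 4, 5, 12, 13, 8, 9, 6, 1, 11, 10] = (1 2 7 13 10 6 12 11)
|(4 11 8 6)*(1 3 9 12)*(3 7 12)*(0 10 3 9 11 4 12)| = 9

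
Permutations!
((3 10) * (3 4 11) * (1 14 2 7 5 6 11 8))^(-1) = ((1 14 2 7 5 6 11 3 10 4 8))^(-1) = (1 8 4 10 3 11 6 5 7 2 14)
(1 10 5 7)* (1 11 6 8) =(1 10 5 7 11 6 8) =[0, 10, 2, 3, 4, 7, 8, 11, 1, 9, 5, 6]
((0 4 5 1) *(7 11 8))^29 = ((0 4 5 1)(7 11 8))^29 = (0 4 5 1)(7 8 11)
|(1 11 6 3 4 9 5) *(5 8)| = |(1 11 6 3 4 9 8 5)| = 8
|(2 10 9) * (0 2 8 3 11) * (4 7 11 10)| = 20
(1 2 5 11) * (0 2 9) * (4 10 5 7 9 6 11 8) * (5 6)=(0 2 7 9)(1 5 8 4 10 6 11)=[2, 5, 7, 3, 10, 8, 11, 9, 4, 0, 6, 1]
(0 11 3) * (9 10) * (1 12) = (0 11 3)(1 12)(9 10) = [11, 12, 2, 0, 4, 5, 6, 7, 8, 10, 9, 3, 1]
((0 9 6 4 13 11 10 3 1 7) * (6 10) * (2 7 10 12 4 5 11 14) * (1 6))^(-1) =((0 9 12 4 13 14 2 7)(1 10 3 6 5 11))^(-1) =(0 7 2 14 13 4 12 9)(1 11 5 6 3 10)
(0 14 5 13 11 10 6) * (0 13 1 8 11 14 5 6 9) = (0 5 1 8 11 10 9)(6 13 14) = [5, 8, 2, 3, 4, 1, 13, 7, 11, 0, 9, 10, 12, 14, 6]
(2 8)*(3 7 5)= [0, 1, 8, 7, 4, 3, 6, 5, 2]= (2 8)(3 7 5)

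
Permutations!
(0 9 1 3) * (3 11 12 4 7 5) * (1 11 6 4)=(0 9 11 12 1 6 4 7 5 3)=[9, 6, 2, 0, 7, 3, 4, 5, 8, 11, 10, 12, 1]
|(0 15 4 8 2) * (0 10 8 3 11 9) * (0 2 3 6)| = 12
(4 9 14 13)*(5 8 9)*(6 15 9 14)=[0, 1, 2, 3, 5, 8, 15, 7, 14, 6, 10, 11, 12, 4, 13, 9]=(4 5 8 14 13)(6 15 9)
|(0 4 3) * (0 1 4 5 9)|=|(0 5 9)(1 4 3)|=3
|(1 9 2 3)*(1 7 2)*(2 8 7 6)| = |(1 9)(2 3 6)(7 8)| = 6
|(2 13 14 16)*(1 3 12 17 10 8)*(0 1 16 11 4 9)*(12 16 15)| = 10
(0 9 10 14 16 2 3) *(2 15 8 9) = (0 2 3)(8 9 10 14 16 15) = [2, 1, 3, 0, 4, 5, 6, 7, 9, 10, 14, 11, 12, 13, 16, 8, 15]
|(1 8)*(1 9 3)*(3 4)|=|(1 8 9 4 3)|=5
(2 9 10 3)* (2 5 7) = (2 9 10 3 5 7) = [0, 1, 9, 5, 4, 7, 6, 2, 8, 10, 3]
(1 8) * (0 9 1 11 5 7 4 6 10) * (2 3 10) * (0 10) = (0 9 1 8 11 5 7 4 6 2 3) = [9, 8, 3, 0, 6, 7, 2, 4, 11, 1, 10, 5]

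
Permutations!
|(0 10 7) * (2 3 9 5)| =|(0 10 7)(2 3 9 5)| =12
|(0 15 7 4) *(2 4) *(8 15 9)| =7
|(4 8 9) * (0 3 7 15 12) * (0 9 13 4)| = 6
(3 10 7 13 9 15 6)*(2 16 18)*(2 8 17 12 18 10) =(2 16 10 7 13 9 15 6 3)(8 17 12 18) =[0, 1, 16, 2, 4, 5, 3, 13, 17, 15, 7, 11, 18, 9, 14, 6, 10, 12, 8]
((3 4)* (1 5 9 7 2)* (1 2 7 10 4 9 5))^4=((3 9 10 4))^4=(10)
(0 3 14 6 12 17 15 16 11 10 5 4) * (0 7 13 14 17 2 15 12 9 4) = (0 3 17 12 2 15 16 11 10 5)(4 7 13 14 6 9) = [3, 1, 15, 17, 7, 0, 9, 13, 8, 4, 5, 10, 2, 14, 6, 16, 11, 12]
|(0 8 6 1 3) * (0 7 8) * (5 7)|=6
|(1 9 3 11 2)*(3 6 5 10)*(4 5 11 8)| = |(1 9 6 11 2)(3 8 4 5 10)| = 5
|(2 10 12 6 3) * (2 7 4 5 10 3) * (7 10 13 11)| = |(2 3 10 12 6)(4 5 13 11 7)| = 5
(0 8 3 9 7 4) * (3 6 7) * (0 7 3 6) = (0 8)(3 9 6)(4 7) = [8, 1, 2, 9, 7, 5, 3, 4, 0, 6]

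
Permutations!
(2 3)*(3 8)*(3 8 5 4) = [0, 1, 5, 2, 3, 4, 6, 7, 8] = (8)(2 5 4 3)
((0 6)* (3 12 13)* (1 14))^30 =(14)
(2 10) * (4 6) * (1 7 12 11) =[0, 7, 10, 3, 6, 5, 4, 12, 8, 9, 2, 1, 11] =(1 7 12 11)(2 10)(4 6)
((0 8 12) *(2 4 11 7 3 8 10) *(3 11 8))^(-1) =(0 12 8 4 2 10)(7 11)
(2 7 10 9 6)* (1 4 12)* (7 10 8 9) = (1 4 12)(2 10 7 8 9 6) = [0, 4, 10, 3, 12, 5, 2, 8, 9, 6, 7, 11, 1]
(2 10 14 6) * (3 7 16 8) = (2 10 14 6)(3 7 16 8) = [0, 1, 10, 7, 4, 5, 2, 16, 3, 9, 14, 11, 12, 13, 6, 15, 8]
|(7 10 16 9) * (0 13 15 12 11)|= |(0 13 15 12 11)(7 10 16 9)|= 20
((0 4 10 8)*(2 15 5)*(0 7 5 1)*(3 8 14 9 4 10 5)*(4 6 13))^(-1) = ((0 10 14 9 6 13 4 5 2 15 1)(3 8 7))^(-1) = (0 1 15 2 5 4 13 6 9 14 10)(3 7 8)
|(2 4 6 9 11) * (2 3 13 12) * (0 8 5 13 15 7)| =13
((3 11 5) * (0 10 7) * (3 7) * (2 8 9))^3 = (0 11)(3 7)(5 10)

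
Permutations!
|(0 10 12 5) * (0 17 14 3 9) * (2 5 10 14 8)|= |(0 14 3 9)(2 5 17 8)(10 12)|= 4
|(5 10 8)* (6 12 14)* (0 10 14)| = |(0 10 8 5 14 6 12)| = 7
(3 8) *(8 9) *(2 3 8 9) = (9)(2 3) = [0, 1, 3, 2, 4, 5, 6, 7, 8, 9]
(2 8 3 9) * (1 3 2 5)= [0, 3, 8, 9, 4, 1, 6, 7, 2, 5]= (1 3 9 5)(2 8)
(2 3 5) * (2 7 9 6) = [0, 1, 3, 5, 4, 7, 2, 9, 8, 6] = (2 3 5 7 9 6)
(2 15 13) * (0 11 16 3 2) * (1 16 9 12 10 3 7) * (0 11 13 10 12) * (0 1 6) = (0 13 11 9 1 16 7 6)(2 15 10 3) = [13, 16, 15, 2, 4, 5, 0, 6, 8, 1, 3, 9, 12, 11, 14, 10, 7]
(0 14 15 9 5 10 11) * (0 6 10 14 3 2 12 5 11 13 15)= (0 3 2 12 5 14)(6 10 13 15 9 11)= [3, 1, 12, 2, 4, 14, 10, 7, 8, 11, 13, 6, 5, 15, 0, 9]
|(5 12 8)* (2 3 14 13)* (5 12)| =4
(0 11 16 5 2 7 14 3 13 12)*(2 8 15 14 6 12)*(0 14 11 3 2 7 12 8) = (0 3 13 7 6 8 15 11 16 5)(2 12 14) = [3, 1, 12, 13, 4, 0, 8, 6, 15, 9, 10, 16, 14, 7, 2, 11, 5]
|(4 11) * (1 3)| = 2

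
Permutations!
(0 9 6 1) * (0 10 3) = [9, 10, 2, 0, 4, 5, 1, 7, 8, 6, 3] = (0 9 6 1 10 3)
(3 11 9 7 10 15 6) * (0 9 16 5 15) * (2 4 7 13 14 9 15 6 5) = (0 15 5 6 3 11 16 2 4 7 10)(9 13 14) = [15, 1, 4, 11, 7, 6, 3, 10, 8, 13, 0, 16, 12, 14, 9, 5, 2]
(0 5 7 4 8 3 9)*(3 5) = [3, 1, 2, 9, 8, 7, 6, 4, 5, 0] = (0 3 9)(4 8 5 7)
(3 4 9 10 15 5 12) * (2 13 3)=(2 13 3 4 9 10 15 5 12)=[0, 1, 13, 4, 9, 12, 6, 7, 8, 10, 15, 11, 2, 3, 14, 5]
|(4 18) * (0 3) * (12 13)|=|(0 3)(4 18)(12 13)|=2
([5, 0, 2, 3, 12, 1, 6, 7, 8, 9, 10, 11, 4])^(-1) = (0 1 5)(4 12)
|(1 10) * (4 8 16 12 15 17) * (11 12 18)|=8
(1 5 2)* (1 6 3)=(1 5 2 6 3)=[0, 5, 6, 1, 4, 2, 3]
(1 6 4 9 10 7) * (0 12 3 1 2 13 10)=[12, 6, 13, 1, 9, 5, 4, 2, 8, 0, 7, 11, 3, 10]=(0 12 3 1 6 4 9)(2 13 10 7)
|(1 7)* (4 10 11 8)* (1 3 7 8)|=10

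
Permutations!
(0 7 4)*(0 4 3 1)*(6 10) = (0 7 3 1)(6 10) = [7, 0, 2, 1, 4, 5, 10, 3, 8, 9, 6]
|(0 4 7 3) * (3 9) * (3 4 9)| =5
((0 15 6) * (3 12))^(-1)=(0 6 15)(3 12)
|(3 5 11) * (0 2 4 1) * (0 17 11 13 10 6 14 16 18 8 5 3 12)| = 56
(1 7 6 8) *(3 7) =[0, 3, 2, 7, 4, 5, 8, 6, 1] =(1 3 7 6 8)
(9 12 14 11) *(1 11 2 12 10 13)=(1 11 9 10 13)(2 12 14)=[0, 11, 12, 3, 4, 5, 6, 7, 8, 10, 13, 9, 14, 1, 2]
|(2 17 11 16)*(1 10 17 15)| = 7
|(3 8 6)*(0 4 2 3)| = |(0 4 2 3 8 6)| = 6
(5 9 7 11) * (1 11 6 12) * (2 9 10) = (1 11 5 10 2 9 7 6 12) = [0, 11, 9, 3, 4, 10, 12, 6, 8, 7, 2, 5, 1]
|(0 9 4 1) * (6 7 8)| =12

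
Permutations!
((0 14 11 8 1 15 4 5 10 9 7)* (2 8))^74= (0 11 8 15 5 9)(1 4 10 7 14 2)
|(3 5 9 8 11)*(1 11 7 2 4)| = |(1 11 3 5 9 8 7 2 4)| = 9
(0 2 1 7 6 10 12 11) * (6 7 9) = (0 2 1 9 6 10 12 11) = [2, 9, 1, 3, 4, 5, 10, 7, 8, 6, 12, 0, 11]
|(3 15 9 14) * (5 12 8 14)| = 7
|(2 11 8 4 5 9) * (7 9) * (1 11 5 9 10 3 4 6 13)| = |(1 11 8 6 13)(2 5 7 10 3 4 9)| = 35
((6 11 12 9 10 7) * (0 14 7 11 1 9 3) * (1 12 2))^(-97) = ((0 14 7 6 12 3)(1 9 10 11 2))^(-97) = (0 3 12 6 7 14)(1 11 9 2 10)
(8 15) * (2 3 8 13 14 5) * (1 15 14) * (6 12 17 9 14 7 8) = (1 15 13)(2 3 6 12 17 9 14 5)(7 8) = [0, 15, 3, 6, 4, 2, 12, 8, 7, 14, 10, 11, 17, 1, 5, 13, 16, 9]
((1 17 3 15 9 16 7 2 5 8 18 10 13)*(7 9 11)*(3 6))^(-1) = (1 13 10 18 8 5 2 7 11 15 3 6 17)(9 16)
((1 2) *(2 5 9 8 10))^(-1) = (1 2 10 8 9 5)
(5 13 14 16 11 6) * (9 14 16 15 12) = (5 13 16 11 6)(9 14 15 12) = [0, 1, 2, 3, 4, 13, 5, 7, 8, 14, 10, 6, 9, 16, 15, 12, 11]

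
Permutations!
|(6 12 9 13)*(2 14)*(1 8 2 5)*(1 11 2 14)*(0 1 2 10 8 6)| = |(0 1 6 12 9 13)(5 11 10 8 14)| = 30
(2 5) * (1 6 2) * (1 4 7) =(1 6 2 5 4 7) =[0, 6, 5, 3, 7, 4, 2, 1]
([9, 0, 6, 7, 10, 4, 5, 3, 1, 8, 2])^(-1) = (0 1 8 9)(2 10 4 5 6)(3 7)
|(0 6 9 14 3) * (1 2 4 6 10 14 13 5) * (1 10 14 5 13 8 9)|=12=|(0 14 3)(1 2 4 6)(5 10)(8 9)|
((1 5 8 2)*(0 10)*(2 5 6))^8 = (10)(1 2 6)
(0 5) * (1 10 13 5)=(0 1 10 13 5)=[1, 10, 2, 3, 4, 0, 6, 7, 8, 9, 13, 11, 12, 5]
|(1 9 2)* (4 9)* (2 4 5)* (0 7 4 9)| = 3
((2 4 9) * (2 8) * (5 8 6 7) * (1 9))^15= (1 4 2 8 5 7 6 9)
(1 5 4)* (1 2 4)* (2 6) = (1 5)(2 4 6) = [0, 5, 4, 3, 6, 1, 2]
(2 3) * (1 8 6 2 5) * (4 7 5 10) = (1 8 6 2 3 10 4 7 5) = [0, 8, 3, 10, 7, 1, 2, 5, 6, 9, 4]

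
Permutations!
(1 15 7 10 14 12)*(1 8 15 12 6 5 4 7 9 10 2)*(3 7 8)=[0, 12, 1, 7, 8, 4, 5, 2, 15, 10, 14, 11, 3, 13, 6, 9]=(1 12 3 7 2)(4 8 15 9 10 14 6 5)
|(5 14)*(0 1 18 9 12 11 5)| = 8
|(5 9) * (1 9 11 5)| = |(1 9)(5 11)| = 2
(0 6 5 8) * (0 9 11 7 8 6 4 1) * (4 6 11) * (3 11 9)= (0 6 5 9 4 1)(3 11 7 8)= [6, 0, 2, 11, 1, 9, 5, 8, 3, 4, 10, 7]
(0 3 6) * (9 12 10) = [3, 1, 2, 6, 4, 5, 0, 7, 8, 12, 9, 11, 10] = (0 3 6)(9 12 10)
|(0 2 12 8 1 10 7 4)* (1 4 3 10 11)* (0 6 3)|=|(0 2 12 8 4 6 3 10 7)(1 11)|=18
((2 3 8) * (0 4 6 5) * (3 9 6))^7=(0 5 6 9 2 8 3 4)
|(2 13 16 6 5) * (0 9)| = 10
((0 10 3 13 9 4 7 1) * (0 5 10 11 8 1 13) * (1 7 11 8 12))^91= (0 12 7 5 9 3 11 8 1 13 10 4)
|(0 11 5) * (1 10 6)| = |(0 11 5)(1 10 6)| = 3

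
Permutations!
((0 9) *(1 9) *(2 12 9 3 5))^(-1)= (0 9 12 2 5 3 1)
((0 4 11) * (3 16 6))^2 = (0 11 4)(3 6 16)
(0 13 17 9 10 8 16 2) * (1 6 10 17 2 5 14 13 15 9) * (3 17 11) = (0 15 9 11 3 17 1 6 10 8 16 5 14 13 2) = [15, 6, 0, 17, 4, 14, 10, 7, 16, 11, 8, 3, 12, 2, 13, 9, 5, 1]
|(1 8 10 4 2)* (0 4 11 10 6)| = 6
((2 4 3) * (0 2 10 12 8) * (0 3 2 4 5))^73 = (0 4 2 5)(3 10 12 8)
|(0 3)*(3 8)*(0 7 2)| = 5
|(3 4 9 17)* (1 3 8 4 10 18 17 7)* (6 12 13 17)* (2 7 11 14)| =15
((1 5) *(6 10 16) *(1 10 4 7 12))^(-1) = (1 12 7 4 6 16 10 5) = ((1 5 10 16 6 4 7 12))^(-1)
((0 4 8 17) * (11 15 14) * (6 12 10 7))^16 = (17)(11 15 14)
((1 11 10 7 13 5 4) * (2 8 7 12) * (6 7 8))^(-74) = (1 7 10 5 2)(4 6 11 13 12)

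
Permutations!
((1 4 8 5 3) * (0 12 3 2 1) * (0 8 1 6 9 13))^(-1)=(0 13 9 6 2 5 8 3 12)(1 4)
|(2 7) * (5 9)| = 2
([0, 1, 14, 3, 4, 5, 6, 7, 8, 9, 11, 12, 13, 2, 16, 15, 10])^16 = (2 16 11 13 14 10 12)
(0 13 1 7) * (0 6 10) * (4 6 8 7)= (0 13 1 4 6 10)(7 8)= [13, 4, 2, 3, 6, 5, 10, 8, 7, 9, 0, 11, 12, 1]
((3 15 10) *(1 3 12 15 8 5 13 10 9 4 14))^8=(1 9 10 8 14 15 13 3 4 12 5)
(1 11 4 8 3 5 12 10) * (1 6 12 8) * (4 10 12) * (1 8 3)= (12)(1 11 10 6 4 8)(3 5)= [0, 11, 2, 5, 8, 3, 4, 7, 1, 9, 6, 10, 12]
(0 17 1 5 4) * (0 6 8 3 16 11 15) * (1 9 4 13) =[17, 5, 2, 16, 6, 13, 8, 7, 3, 4, 10, 15, 12, 1, 14, 0, 11, 9] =(0 17 9 4 6 8 3 16 11 15)(1 5 13)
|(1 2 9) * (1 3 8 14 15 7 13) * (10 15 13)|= 21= |(1 2 9 3 8 14 13)(7 10 15)|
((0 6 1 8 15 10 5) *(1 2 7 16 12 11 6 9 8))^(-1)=(0 5 10 15 8 9)(2 6 11 12 16 7)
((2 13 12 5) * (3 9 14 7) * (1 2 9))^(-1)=(1 3 7 14 9 5 12 13 2)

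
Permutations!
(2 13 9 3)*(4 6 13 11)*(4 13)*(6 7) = (2 11 13 9 3)(4 7 6) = [0, 1, 11, 2, 7, 5, 4, 6, 8, 3, 10, 13, 12, 9]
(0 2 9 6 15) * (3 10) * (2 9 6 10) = (0 9 10 3 2 6 15) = [9, 1, 6, 2, 4, 5, 15, 7, 8, 10, 3, 11, 12, 13, 14, 0]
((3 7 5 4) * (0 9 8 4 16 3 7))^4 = ((0 9 8 4 7 5 16 3))^4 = (0 7)(3 4)(5 9)(8 16)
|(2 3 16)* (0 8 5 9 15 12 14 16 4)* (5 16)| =30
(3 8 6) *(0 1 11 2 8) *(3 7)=(0 1 11 2 8 6 7 3)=[1, 11, 8, 0, 4, 5, 7, 3, 6, 9, 10, 2]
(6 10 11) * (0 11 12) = (0 11 6 10 12) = [11, 1, 2, 3, 4, 5, 10, 7, 8, 9, 12, 6, 0]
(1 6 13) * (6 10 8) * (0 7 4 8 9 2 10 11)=[7, 11, 10, 3, 8, 5, 13, 4, 6, 2, 9, 0, 12, 1]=(0 7 4 8 6 13 1 11)(2 10 9)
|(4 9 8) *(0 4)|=4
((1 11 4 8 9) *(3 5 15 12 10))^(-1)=((1 11 4 8 9)(3 5 15 12 10))^(-1)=(1 9 8 4 11)(3 10 12 15 5)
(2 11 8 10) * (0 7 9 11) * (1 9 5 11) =[7, 9, 0, 3, 4, 11, 6, 5, 10, 1, 2, 8] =(0 7 5 11 8 10 2)(1 9)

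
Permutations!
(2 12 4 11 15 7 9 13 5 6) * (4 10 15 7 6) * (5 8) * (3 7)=(2 12 10 15 6)(3 7 9 13 8 5 4 11)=[0, 1, 12, 7, 11, 4, 2, 9, 5, 13, 15, 3, 10, 8, 14, 6]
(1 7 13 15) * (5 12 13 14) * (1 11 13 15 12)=[0, 7, 2, 3, 4, 1, 6, 14, 8, 9, 10, 13, 15, 12, 5, 11]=(1 7 14 5)(11 13 12 15)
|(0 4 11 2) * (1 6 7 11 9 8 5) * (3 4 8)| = |(0 8 5 1 6 7 11 2)(3 4 9)| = 24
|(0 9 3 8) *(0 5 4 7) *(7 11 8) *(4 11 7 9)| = 6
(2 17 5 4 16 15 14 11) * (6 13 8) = [0, 1, 17, 3, 16, 4, 13, 7, 6, 9, 10, 2, 12, 8, 11, 14, 15, 5] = (2 17 5 4 16 15 14 11)(6 13 8)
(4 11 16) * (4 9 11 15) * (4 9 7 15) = [0, 1, 2, 3, 4, 5, 6, 15, 8, 11, 10, 16, 12, 13, 14, 9, 7] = (7 15 9 11 16)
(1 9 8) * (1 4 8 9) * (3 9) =[0, 1, 2, 9, 8, 5, 6, 7, 4, 3] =(3 9)(4 8)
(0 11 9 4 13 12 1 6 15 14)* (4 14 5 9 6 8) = [11, 8, 2, 3, 13, 9, 15, 7, 4, 14, 10, 6, 1, 12, 0, 5] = (0 11 6 15 5 9 14)(1 8 4 13 12)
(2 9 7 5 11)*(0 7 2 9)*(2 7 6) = (0 6 2)(5 11 9 7) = [6, 1, 0, 3, 4, 11, 2, 5, 8, 7, 10, 9]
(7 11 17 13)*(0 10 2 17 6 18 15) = (0 10 2 17 13 7 11 6 18 15) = [10, 1, 17, 3, 4, 5, 18, 11, 8, 9, 2, 6, 12, 7, 14, 0, 16, 13, 15]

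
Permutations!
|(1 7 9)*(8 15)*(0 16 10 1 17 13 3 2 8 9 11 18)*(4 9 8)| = 42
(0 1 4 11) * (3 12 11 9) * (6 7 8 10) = (0 1 4 9 3 12 11)(6 7 8 10) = [1, 4, 2, 12, 9, 5, 7, 8, 10, 3, 6, 0, 11]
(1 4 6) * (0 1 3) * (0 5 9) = (0 1 4 6 3 5 9) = [1, 4, 2, 5, 6, 9, 3, 7, 8, 0]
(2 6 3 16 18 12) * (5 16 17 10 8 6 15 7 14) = (2 15 7 14 5 16 18 12)(3 17 10 8 6) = [0, 1, 15, 17, 4, 16, 3, 14, 6, 9, 8, 11, 2, 13, 5, 7, 18, 10, 12]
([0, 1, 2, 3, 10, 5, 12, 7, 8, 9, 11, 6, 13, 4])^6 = [0, 1, 2, 3, 4, 5, 6, 7, 8, 9, 10, 11, 12, 13]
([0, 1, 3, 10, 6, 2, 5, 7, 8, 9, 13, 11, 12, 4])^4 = (2 4 3 6 10 5 13)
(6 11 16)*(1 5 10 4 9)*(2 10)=(1 5 2 10 4 9)(6 11 16)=[0, 5, 10, 3, 9, 2, 11, 7, 8, 1, 4, 16, 12, 13, 14, 15, 6]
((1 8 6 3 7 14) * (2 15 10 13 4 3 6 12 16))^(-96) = ((1 8 12 16 2 15 10 13 4 3 7 14))^(-96) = (16)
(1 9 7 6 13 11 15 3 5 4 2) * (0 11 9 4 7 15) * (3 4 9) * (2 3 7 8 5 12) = [11, 9, 1, 12, 3, 8, 13, 6, 5, 15, 10, 0, 2, 7, 14, 4] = (0 11)(1 9 15 4 3 12 2)(5 8)(6 13 7)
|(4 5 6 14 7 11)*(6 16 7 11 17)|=|(4 5 16 7 17 6 14 11)|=8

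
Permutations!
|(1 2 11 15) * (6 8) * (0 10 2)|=|(0 10 2 11 15 1)(6 8)|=6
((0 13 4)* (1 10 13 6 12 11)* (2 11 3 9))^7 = ((0 6 12 3 9 2 11 1 10 13 4))^7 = (0 1 3 4 11 12 13 2 6 10 9)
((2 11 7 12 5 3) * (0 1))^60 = ((0 1)(2 11 7 12 5 3))^60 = (12)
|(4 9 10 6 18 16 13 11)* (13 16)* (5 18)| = 8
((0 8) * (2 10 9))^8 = ((0 8)(2 10 9))^8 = (2 9 10)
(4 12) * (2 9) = (2 9)(4 12) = [0, 1, 9, 3, 12, 5, 6, 7, 8, 2, 10, 11, 4]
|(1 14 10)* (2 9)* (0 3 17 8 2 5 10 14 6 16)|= |(0 3 17 8 2 9 5 10 1 6 16)|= 11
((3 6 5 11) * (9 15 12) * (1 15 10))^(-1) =(1 10 9 12 15)(3 11 5 6)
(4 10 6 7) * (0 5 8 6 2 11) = (0 5 8 6 7 4 10 2 11) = [5, 1, 11, 3, 10, 8, 7, 4, 6, 9, 2, 0]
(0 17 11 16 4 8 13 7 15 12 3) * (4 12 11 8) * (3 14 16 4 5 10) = (0 17 8 13 7 15 11 4 5 10 3)(12 14 16) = [17, 1, 2, 0, 5, 10, 6, 15, 13, 9, 3, 4, 14, 7, 16, 11, 12, 8]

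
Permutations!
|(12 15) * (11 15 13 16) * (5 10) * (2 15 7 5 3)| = |(2 15 12 13 16 11 7 5 10 3)| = 10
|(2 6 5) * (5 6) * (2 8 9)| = |(2 5 8 9)| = 4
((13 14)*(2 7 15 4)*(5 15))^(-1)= (2 4 15 5 7)(13 14)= ((2 7 5 15 4)(13 14))^(-1)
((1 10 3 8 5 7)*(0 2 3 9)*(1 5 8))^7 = (0 2 3 1 10 9)(5 7)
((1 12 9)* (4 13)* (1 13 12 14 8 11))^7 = ((1 14 8 11)(4 12 9 13))^7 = (1 11 8 14)(4 13 9 12)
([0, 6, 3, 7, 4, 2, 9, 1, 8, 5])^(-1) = (1 7 3 2 5 9 6)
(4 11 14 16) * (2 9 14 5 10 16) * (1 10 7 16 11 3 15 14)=(1 10 11 5 7 16 4 3 15 14 2 9)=[0, 10, 9, 15, 3, 7, 6, 16, 8, 1, 11, 5, 12, 13, 2, 14, 4]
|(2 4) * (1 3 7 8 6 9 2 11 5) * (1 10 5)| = |(1 3 7 8 6 9 2 4 11)(5 10)| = 18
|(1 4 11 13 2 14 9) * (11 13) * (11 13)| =|(1 4 11 13 2 14 9)| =7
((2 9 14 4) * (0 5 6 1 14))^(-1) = ((0 5 6 1 14 4 2 9))^(-1) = (0 9 2 4 14 1 6 5)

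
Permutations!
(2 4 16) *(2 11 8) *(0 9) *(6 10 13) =(0 9)(2 4 16 11 8)(6 10 13) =[9, 1, 4, 3, 16, 5, 10, 7, 2, 0, 13, 8, 12, 6, 14, 15, 11]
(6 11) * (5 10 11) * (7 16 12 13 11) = [0, 1, 2, 3, 4, 10, 5, 16, 8, 9, 7, 6, 13, 11, 14, 15, 12] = (5 10 7 16 12 13 11 6)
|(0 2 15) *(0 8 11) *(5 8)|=6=|(0 2 15 5 8 11)|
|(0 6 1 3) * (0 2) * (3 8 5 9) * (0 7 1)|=14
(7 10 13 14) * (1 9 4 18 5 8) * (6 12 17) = [0, 9, 2, 3, 18, 8, 12, 10, 1, 4, 13, 11, 17, 14, 7, 15, 16, 6, 5] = (1 9 4 18 5 8)(6 12 17)(7 10 13 14)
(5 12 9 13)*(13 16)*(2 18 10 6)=(2 18 10 6)(5 12 9 16 13)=[0, 1, 18, 3, 4, 12, 2, 7, 8, 16, 6, 11, 9, 5, 14, 15, 13, 17, 10]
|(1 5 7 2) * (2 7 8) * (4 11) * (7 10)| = 4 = |(1 5 8 2)(4 11)(7 10)|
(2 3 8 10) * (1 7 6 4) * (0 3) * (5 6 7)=(0 3 8 10 2)(1 5 6 4)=[3, 5, 0, 8, 1, 6, 4, 7, 10, 9, 2]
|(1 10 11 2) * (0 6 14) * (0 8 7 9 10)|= |(0 6 14 8 7 9 10 11 2 1)|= 10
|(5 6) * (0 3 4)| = |(0 3 4)(5 6)| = 6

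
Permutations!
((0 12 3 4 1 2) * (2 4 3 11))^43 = (0 2 11 12)(1 4)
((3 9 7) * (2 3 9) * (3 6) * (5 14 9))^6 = ((2 6 3)(5 14 9 7))^6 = (5 9)(7 14)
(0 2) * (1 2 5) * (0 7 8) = [5, 2, 7, 3, 4, 1, 6, 8, 0] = (0 5 1 2 7 8)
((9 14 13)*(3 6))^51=(14)(3 6)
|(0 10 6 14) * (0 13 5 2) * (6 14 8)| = 6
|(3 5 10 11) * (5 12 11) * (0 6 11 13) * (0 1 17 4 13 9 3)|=12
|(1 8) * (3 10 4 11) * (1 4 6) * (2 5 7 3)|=10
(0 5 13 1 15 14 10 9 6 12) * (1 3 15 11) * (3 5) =(0 3 15 14 10 9 6 12)(1 11)(5 13) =[3, 11, 2, 15, 4, 13, 12, 7, 8, 6, 9, 1, 0, 5, 10, 14]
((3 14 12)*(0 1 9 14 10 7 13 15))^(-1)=((0 1 9 14 12 3 10 7 13 15))^(-1)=(0 15 13 7 10 3 12 14 9 1)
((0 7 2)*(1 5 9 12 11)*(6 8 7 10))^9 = (0 8)(1 11 12 9 5)(2 6)(7 10)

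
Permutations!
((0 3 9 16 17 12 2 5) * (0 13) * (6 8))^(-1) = (0 13 5 2 12 17 16 9 3)(6 8)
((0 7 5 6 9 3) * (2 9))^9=(0 5 2 3 7 6 9)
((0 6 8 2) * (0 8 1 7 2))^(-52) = ((0 6 1 7 2 8))^(-52) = (0 1 2)(6 7 8)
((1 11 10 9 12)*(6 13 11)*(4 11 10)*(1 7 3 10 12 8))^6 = (1 10 12)(3 13 8)(6 9 7)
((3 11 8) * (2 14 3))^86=((2 14 3 11 8))^86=(2 14 3 11 8)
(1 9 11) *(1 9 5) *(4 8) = (1 5)(4 8)(9 11) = [0, 5, 2, 3, 8, 1, 6, 7, 4, 11, 10, 9]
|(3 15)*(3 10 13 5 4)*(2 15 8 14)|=9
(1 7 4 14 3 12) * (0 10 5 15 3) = (0 10 5 15 3 12 1 7 4 14) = [10, 7, 2, 12, 14, 15, 6, 4, 8, 9, 5, 11, 1, 13, 0, 3]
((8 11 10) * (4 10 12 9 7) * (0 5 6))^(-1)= ((0 5 6)(4 10 8 11 12 9 7))^(-1)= (0 6 5)(4 7 9 12 11 8 10)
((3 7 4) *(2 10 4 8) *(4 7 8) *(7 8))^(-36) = ((2 10 8)(3 7 4))^(-36) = (10)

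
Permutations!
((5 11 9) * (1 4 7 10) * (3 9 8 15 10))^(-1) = ((1 4 7 3 9 5 11 8 15 10))^(-1) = (1 10 15 8 11 5 9 3 7 4)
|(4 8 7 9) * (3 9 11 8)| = |(3 9 4)(7 11 8)| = 3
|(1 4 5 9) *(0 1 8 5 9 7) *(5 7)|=6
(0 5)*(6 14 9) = (0 5)(6 14 9) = [5, 1, 2, 3, 4, 0, 14, 7, 8, 6, 10, 11, 12, 13, 9]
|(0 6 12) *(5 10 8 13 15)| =15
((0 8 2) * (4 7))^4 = (0 8 2)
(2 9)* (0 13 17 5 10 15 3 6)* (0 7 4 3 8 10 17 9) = (0 13 9 2)(3 6 7 4)(5 17)(8 10 15) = [13, 1, 0, 6, 3, 17, 7, 4, 10, 2, 15, 11, 12, 9, 14, 8, 16, 5]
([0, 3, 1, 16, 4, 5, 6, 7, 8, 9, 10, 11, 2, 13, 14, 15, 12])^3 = (1 12 3 2 16)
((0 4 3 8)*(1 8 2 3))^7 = (0 8 1 4)(2 3)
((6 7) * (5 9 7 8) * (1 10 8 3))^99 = ((1 10 8 5 9 7 6 3))^99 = (1 5 6 10 9 3 8 7)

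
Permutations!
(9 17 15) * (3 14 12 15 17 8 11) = (17)(3 14 12 15 9 8 11) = [0, 1, 2, 14, 4, 5, 6, 7, 11, 8, 10, 3, 15, 13, 12, 9, 16, 17]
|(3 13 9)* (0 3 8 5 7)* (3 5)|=|(0 5 7)(3 13 9 8)|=12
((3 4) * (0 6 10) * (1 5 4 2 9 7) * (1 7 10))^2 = (0 1 4 2 10 6 5 3 9)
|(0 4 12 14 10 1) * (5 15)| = 6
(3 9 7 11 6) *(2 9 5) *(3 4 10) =(2 9 7 11 6 4 10 3 5) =[0, 1, 9, 5, 10, 2, 4, 11, 8, 7, 3, 6]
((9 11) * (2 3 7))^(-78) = ((2 3 7)(9 11))^(-78) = (11)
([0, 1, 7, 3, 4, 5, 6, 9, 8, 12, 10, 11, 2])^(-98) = [0, 1, 9, 3, 4, 5, 6, 12, 8, 2, 10, 11, 7]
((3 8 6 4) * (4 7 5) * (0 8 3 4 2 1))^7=((0 8 6 7 5 2 1))^7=(8)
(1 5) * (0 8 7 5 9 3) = [8, 9, 2, 0, 4, 1, 6, 5, 7, 3] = (0 8 7 5 1 9 3)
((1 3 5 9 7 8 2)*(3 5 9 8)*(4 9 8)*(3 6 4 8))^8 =((1 5 8 2)(4 9 7 6))^8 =(9)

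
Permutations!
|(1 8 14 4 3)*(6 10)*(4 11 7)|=|(1 8 14 11 7 4 3)(6 10)|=14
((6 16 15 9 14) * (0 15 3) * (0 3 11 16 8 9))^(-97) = (0 15)(6 14 9 8)(11 16) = ((0 15)(6 8 9 14)(11 16))^(-97)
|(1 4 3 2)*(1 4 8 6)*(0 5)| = |(0 5)(1 8 6)(2 4 3)| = 6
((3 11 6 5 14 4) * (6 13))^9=((3 11 13 6 5 14 4))^9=(3 13 5 4 11 6 14)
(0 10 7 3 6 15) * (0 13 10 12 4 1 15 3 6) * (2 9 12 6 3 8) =(0 6 8 2 9 12 4 1 15 13 10 7 3) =[6, 15, 9, 0, 1, 5, 8, 3, 2, 12, 7, 11, 4, 10, 14, 13]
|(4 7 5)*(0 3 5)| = 5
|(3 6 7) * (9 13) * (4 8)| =|(3 6 7)(4 8)(9 13)| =6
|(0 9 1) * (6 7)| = 6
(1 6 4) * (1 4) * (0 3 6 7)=[3, 7, 2, 6, 4, 5, 1, 0]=(0 3 6 1 7)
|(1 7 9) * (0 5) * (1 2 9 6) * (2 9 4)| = 6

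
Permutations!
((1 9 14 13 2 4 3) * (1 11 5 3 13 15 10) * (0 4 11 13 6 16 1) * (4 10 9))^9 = (0 10)(1 4 6 16)(2 13 3 5 11)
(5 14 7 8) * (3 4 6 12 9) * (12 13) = [0, 1, 2, 4, 6, 14, 13, 8, 5, 3, 10, 11, 9, 12, 7] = (3 4 6 13 12 9)(5 14 7 8)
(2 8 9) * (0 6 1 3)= [6, 3, 8, 0, 4, 5, 1, 7, 9, 2]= (0 6 1 3)(2 8 9)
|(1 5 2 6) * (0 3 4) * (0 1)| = 7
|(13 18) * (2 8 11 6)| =|(2 8 11 6)(13 18)| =4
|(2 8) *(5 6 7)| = |(2 8)(5 6 7)| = 6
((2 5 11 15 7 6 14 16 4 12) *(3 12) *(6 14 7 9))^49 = ((2 5 11 15 9 6 7 14 16 4 3 12))^49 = (2 5 11 15 9 6 7 14 16 4 3 12)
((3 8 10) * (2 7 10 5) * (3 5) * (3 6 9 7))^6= ((2 3 8 6 9 7 10 5))^6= (2 10 9 8)(3 5 7 6)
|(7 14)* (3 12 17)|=|(3 12 17)(7 14)|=6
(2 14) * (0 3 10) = (0 3 10)(2 14) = [3, 1, 14, 10, 4, 5, 6, 7, 8, 9, 0, 11, 12, 13, 2]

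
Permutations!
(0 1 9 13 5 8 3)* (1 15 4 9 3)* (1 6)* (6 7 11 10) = (0 15 4 9 13 5 8 7 11 10 6 1 3) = [15, 3, 2, 0, 9, 8, 1, 11, 7, 13, 6, 10, 12, 5, 14, 4]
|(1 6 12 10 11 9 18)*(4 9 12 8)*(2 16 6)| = |(1 2 16 6 8 4 9 18)(10 11 12)| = 24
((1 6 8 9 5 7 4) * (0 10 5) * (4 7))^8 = (10)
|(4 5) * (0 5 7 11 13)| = 6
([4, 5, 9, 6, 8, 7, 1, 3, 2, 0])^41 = [4, 5, 9, 6, 8, 7, 1, 3, 2, 0]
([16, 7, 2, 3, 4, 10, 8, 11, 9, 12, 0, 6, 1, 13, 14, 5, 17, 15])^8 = (0 17 5)(1 7 11 6 8 9 12)(10 16 15)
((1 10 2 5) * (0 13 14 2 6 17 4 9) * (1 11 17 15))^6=((0 13 14 2 5 11 17 4 9)(1 10 6 15))^6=(0 17 2)(1 6)(4 5 13)(9 11 14)(10 15)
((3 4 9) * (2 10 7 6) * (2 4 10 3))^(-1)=((2 3 10 7 6 4 9))^(-1)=(2 9 4 6 7 10 3)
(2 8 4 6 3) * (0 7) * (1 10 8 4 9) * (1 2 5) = (0 7)(1 10 8 9 2 4 6 3 5) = [7, 10, 4, 5, 6, 1, 3, 0, 9, 2, 8]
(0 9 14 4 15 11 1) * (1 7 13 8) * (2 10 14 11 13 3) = (0 9 11 7 3 2 10 14 4 15 13 8 1) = [9, 0, 10, 2, 15, 5, 6, 3, 1, 11, 14, 7, 12, 8, 4, 13]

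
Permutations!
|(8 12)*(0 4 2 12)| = 5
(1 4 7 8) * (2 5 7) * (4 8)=[0, 8, 5, 3, 2, 7, 6, 4, 1]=(1 8)(2 5 7 4)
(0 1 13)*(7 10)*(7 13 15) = (0 1 15 7 10 13) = [1, 15, 2, 3, 4, 5, 6, 10, 8, 9, 13, 11, 12, 0, 14, 7]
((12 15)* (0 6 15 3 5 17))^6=((0 6 15 12 3 5 17))^6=(0 17 5 3 12 15 6)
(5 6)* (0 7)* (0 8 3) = (0 7 8 3)(5 6) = [7, 1, 2, 0, 4, 6, 5, 8, 3]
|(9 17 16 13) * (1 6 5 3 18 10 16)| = |(1 6 5 3 18 10 16 13 9 17)| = 10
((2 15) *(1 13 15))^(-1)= (1 2 15 13)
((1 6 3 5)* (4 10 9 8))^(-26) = ((1 6 3 5)(4 10 9 8))^(-26) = (1 3)(4 9)(5 6)(8 10)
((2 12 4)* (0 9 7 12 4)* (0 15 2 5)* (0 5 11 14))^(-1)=((0 9 7 12 15 2 4 11 14))^(-1)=(0 14 11 4 2 15 12 7 9)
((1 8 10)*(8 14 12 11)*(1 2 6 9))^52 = (1 6 10 11 14 9 2 8 12)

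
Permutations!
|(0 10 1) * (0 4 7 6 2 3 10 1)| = |(0 1 4 7 6 2 3 10)| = 8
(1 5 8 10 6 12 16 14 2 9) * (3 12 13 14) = (1 5 8 10 6 13 14 2 9)(3 12 16) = [0, 5, 9, 12, 4, 8, 13, 7, 10, 1, 6, 11, 16, 14, 2, 15, 3]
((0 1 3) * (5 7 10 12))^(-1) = (0 3 1)(5 12 10 7)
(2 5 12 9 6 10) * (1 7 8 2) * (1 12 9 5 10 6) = [0, 7, 10, 3, 4, 9, 6, 8, 2, 1, 12, 11, 5] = (1 7 8 2 10 12 5 9)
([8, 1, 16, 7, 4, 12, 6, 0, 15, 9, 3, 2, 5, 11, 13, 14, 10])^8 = (0 10 11 15 7 16 13 8 3 2 14)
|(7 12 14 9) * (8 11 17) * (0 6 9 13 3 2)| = 9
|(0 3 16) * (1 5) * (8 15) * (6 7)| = |(0 3 16)(1 5)(6 7)(8 15)| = 6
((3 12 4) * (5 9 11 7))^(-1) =(3 4 12)(5 7 11 9)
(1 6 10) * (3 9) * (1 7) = (1 6 10 7)(3 9) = [0, 6, 2, 9, 4, 5, 10, 1, 8, 3, 7]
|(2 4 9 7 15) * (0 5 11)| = |(0 5 11)(2 4 9 7 15)| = 15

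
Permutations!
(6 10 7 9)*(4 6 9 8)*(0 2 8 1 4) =(0 2 8)(1 4 6 10 7) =[2, 4, 8, 3, 6, 5, 10, 1, 0, 9, 7]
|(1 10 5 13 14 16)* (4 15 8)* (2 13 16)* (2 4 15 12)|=|(1 10 5 16)(2 13 14 4 12)(8 15)|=20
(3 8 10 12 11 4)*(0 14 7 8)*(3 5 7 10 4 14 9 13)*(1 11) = (0 9 13 3)(1 11 14 10 12)(4 5 7 8) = [9, 11, 2, 0, 5, 7, 6, 8, 4, 13, 12, 14, 1, 3, 10]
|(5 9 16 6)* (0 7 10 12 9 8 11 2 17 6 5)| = |(0 7 10 12 9 16 5 8 11 2 17 6)| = 12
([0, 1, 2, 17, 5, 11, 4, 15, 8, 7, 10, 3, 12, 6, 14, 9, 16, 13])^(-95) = [0, 1, 2, 6, 3, 17, 11, 15, 8, 7, 10, 13, 12, 5, 14, 9, 16, 4]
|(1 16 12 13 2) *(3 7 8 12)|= 8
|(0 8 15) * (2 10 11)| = |(0 8 15)(2 10 11)| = 3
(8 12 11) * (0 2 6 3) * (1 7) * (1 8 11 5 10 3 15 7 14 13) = (0 2 6 15 7 8 12 5 10 3)(1 14 13) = [2, 14, 6, 0, 4, 10, 15, 8, 12, 9, 3, 11, 5, 1, 13, 7]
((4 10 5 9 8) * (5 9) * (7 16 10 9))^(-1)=(4 8 9)(7 10 16)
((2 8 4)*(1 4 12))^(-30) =(12) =((1 4 2 8 12))^(-30)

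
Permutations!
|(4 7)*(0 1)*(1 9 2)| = 4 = |(0 9 2 1)(4 7)|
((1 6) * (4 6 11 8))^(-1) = (1 6 4 8 11)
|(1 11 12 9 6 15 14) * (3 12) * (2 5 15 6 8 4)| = |(1 11 3 12 9 8 4 2 5 15 14)| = 11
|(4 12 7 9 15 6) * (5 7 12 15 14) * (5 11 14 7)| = 6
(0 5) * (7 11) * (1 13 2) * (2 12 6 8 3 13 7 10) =(0 5)(1 7 11 10 2)(3 13 12 6 8) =[5, 7, 1, 13, 4, 0, 8, 11, 3, 9, 2, 10, 6, 12]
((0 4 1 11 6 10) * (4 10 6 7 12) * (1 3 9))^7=((0 10)(1 11 7 12 4 3 9))^7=(12)(0 10)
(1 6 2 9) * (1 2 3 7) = [0, 6, 9, 7, 4, 5, 3, 1, 8, 2] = (1 6 3 7)(2 9)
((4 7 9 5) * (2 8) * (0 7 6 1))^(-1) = (0 1 6 4 5 9 7)(2 8)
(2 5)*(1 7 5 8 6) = [0, 7, 8, 3, 4, 2, 1, 5, 6] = (1 7 5 2 8 6)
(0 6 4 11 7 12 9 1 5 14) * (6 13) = (0 13 6 4 11 7 12 9 1 5 14) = [13, 5, 2, 3, 11, 14, 4, 12, 8, 1, 10, 7, 9, 6, 0]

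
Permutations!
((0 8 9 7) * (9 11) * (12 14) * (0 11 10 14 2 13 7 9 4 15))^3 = (0 14 13 4 8 12 7 15 10 2 11)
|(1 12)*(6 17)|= 2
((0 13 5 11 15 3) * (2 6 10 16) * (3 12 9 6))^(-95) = (0 13 5 11 15 12 9 6 10 16 2 3)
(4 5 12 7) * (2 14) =(2 14)(4 5 12 7) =[0, 1, 14, 3, 5, 12, 6, 4, 8, 9, 10, 11, 7, 13, 2]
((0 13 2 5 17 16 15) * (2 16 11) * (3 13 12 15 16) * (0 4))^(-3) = (0 12 15 4)(2 5 17 11)(3 13) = ((0 12 15 4)(2 5 17 11)(3 13))^(-3)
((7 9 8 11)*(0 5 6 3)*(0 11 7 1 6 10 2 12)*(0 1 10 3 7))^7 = (0 1 3 7 10 8 12 5 6 11 9 2)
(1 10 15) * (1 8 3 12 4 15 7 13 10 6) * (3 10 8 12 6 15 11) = (1 15 12 4 11 3 6)(7 13 8 10) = [0, 15, 2, 6, 11, 5, 1, 13, 10, 9, 7, 3, 4, 8, 14, 12]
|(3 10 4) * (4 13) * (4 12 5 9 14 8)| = |(3 10 13 12 5 9 14 8 4)| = 9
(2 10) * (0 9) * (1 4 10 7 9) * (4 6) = (0 1 6 4 10 2 7 9) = [1, 6, 7, 3, 10, 5, 4, 9, 8, 0, 2]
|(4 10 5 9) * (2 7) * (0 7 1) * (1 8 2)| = 12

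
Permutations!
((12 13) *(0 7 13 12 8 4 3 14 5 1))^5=(0 3 7 14 13 5 8 1 4)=((0 7 13 8 4 3 14 5 1))^5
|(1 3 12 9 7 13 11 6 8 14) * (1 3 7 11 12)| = |(1 7 13 12 9 11 6 8 14 3)| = 10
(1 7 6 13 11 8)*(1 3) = (1 7 6 13 11 8 3) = [0, 7, 2, 1, 4, 5, 13, 6, 3, 9, 10, 8, 12, 11]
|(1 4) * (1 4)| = |(4)| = 1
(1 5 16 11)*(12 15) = [0, 5, 2, 3, 4, 16, 6, 7, 8, 9, 10, 1, 15, 13, 14, 12, 11] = (1 5 16 11)(12 15)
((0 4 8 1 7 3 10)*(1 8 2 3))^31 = (0 4 2 3 10)(1 7)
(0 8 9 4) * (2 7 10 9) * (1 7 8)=(0 1 7 10 9 4)(2 8)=[1, 7, 8, 3, 0, 5, 6, 10, 2, 4, 9]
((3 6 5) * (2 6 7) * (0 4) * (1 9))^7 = ((0 4)(1 9)(2 6 5 3 7))^7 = (0 4)(1 9)(2 5 7 6 3)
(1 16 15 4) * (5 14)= (1 16 15 4)(5 14)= [0, 16, 2, 3, 1, 14, 6, 7, 8, 9, 10, 11, 12, 13, 5, 4, 15]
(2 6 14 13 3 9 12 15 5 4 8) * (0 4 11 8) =(0 4)(2 6 14 13 3 9 12 15 5 11 8) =[4, 1, 6, 9, 0, 11, 14, 7, 2, 12, 10, 8, 15, 3, 13, 5]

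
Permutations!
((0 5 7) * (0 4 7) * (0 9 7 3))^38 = (0 9 4)(3 5 7)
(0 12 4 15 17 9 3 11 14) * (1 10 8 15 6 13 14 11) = (0 12 4 6 13 14)(1 10 8 15 17 9 3) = [12, 10, 2, 1, 6, 5, 13, 7, 15, 3, 8, 11, 4, 14, 0, 17, 16, 9]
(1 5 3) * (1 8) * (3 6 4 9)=(1 5 6 4 9 3 8)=[0, 5, 2, 8, 9, 6, 4, 7, 1, 3]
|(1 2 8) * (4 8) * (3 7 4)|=6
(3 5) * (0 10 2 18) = (0 10 2 18)(3 5) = [10, 1, 18, 5, 4, 3, 6, 7, 8, 9, 2, 11, 12, 13, 14, 15, 16, 17, 0]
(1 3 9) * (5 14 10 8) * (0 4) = (0 4)(1 3 9)(5 14 10 8) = [4, 3, 2, 9, 0, 14, 6, 7, 5, 1, 8, 11, 12, 13, 10]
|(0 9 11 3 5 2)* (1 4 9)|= 8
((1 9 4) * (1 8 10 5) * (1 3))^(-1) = (1 3 5 10 8 4 9)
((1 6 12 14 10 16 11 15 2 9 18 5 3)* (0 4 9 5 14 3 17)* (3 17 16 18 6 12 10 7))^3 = (0 6 14 1)(2 11 5 15 16)(3 17 9 18)(4 10 7 12)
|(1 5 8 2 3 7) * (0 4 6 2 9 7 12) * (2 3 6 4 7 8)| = 8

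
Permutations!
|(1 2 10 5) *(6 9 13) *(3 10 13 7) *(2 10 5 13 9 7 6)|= 9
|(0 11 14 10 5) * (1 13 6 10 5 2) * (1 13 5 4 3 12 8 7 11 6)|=|(0 6 10 2 13 1 5)(3 12 8 7 11 14 4)|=7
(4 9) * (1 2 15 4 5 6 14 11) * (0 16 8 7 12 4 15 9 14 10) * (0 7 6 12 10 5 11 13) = [16, 2, 9, 3, 14, 12, 5, 10, 6, 11, 7, 1, 4, 0, 13, 15, 8] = (0 16 8 6 5 12 4 14 13)(1 2 9 11)(7 10)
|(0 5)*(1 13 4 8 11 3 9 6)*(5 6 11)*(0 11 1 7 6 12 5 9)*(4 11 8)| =18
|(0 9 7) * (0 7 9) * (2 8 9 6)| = 4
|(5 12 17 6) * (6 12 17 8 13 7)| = |(5 17 12 8 13 7 6)| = 7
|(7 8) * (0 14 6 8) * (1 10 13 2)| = |(0 14 6 8 7)(1 10 13 2)| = 20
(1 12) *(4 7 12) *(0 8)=[8, 4, 2, 3, 7, 5, 6, 12, 0, 9, 10, 11, 1]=(0 8)(1 4 7 12)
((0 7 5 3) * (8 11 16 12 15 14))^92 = ((0 7 5 3)(8 11 16 12 15 14))^92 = (8 16 15)(11 12 14)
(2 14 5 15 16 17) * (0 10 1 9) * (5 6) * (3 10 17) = (0 17 2 14 6 5 15 16 3 10 1 9) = [17, 9, 14, 10, 4, 15, 5, 7, 8, 0, 1, 11, 12, 13, 6, 16, 3, 2]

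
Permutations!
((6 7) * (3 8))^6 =((3 8)(6 7))^6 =(8)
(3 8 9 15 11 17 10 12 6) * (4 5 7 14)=[0, 1, 2, 8, 5, 7, 3, 14, 9, 15, 12, 17, 6, 13, 4, 11, 16, 10]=(3 8 9 15 11 17 10 12 6)(4 5 7 14)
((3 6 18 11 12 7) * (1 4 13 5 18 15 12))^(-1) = ((1 4 13 5 18 11)(3 6 15 12 7))^(-1) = (1 11 18 5 13 4)(3 7 12 15 6)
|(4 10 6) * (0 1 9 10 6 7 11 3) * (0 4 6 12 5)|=|(0 1 9 10 7 11 3 4 12 5)|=10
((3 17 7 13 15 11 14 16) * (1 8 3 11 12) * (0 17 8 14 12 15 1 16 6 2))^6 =(0 6 1 7)(2 14 13 17)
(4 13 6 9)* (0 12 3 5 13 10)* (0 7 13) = (0 12 3 5)(4 10 7 13 6 9) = [12, 1, 2, 5, 10, 0, 9, 13, 8, 4, 7, 11, 3, 6]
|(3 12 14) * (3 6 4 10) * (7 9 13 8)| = 12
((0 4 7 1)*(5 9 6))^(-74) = (0 7)(1 4)(5 9 6)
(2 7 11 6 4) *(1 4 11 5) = (1 4 2 7 5)(6 11) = [0, 4, 7, 3, 2, 1, 11, 5, 8, 9, 10, 6]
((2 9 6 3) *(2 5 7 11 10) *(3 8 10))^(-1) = ((2 9 6 8 10)(3 5 7 11))^(-1) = (2 10 8 6 9)(3 11 7 5)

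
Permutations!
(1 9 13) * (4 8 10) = (1 9 13)(4 8 10) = [0, 9, 2, 3, 8, 5, 6, 7, 10, 13, 4, 11, 12, 1]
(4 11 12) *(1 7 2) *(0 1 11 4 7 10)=(0 1 10)(2 11 12 7)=[1, 10, 11, 3, 4, 5, 6, 2, 8, 9, 0, 12, 7]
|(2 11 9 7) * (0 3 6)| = 12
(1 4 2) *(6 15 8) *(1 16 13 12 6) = (1 4 2 16 13 12 6 15 8) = [0, 4, 16, 3, 2, 5, 15, 7, 1, 9, 10, 11, 6, 12, 14, 8, 13]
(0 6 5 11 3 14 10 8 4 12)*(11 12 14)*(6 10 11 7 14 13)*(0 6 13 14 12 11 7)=(0 10 8 4 14 7 12 6 5 11 3)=[10, 1, 2, 0, 14, 11, 5, 12, 4, 9, 8, 3, 6, 13, 7]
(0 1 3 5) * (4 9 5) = (0 1 3 4 9 5) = [1, 3, 2, 4, 9, 0, 6, 7, 8, 5]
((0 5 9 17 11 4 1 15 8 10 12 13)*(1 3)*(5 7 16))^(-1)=((0 7 16 5 9 17 11 4 3 1 15 8 10 12 13))^(-1)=(0 13 12 10 8 15 1 3 4 11 17 9 5 16 7)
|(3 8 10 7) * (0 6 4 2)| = 4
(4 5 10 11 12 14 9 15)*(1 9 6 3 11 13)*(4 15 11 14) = (15)(1 9 11 12 4 5 10 13)(3 14 6) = [0, 9, 2, 14, 5, 10, 3, 7, 8, 11, 13, 12, 4, 1, 6, 15]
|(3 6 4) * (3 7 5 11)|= 6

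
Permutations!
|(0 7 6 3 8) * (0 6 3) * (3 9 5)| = 7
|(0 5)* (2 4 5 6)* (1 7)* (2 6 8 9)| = 6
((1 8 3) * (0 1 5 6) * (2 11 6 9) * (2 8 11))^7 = ((0 1 11 6)(3 5 9 8))^7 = (0 6 11 1)(3 8 9 5)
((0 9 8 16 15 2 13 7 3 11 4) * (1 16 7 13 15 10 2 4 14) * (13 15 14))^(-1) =(0 4 15 13 11 3 7 8 9)(1 14 2 10 16)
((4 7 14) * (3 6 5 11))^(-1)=((3 6 5 11)(4 7 14))^(-1)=(3 11 5 6)(4 14 7)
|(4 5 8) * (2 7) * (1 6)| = 6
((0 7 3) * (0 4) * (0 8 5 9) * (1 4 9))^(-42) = ((0 7 3 9)(1 4 8 5))^(-42) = (0 3)(1 8)(4 5)(7 9)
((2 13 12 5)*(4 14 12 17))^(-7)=((2 13 17 4 14 12 5))^(-7)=(17)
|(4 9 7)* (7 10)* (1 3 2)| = 12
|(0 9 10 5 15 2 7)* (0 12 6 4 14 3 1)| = 13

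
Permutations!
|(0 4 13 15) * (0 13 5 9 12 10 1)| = |(0 4 5 9 12 10 1)(13 15)| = 14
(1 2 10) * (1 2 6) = (1 6)(2 10) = [0, 6, 10, 3, 4, 5, 1, 7, 8, 9, 2]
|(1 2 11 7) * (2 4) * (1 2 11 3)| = |(1 4 11 7 2 3)| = 6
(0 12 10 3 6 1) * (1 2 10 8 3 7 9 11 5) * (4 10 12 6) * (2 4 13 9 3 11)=(0 6 4 10 7 3 13 9 2 12 8 11 5 1)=[6, 0, 12, 13, 10, 1, 4, 3, 11, 2, 7, 5, 8, 9]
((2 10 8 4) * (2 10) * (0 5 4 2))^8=(0 4 8)(2 5 10)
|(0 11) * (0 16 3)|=4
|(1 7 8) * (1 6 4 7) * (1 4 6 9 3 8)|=3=|(1 4 7)(3 8 9)|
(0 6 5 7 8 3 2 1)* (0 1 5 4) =(0 6 4)(2 5 7 8 3) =[6, 1, 5, 2, 0, 7, 4, 8, 3]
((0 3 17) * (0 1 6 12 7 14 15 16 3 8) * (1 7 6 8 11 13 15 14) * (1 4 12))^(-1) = ((0 11 13 15 16 3 17 7 4 12 6 1 8))^(-1) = (0 8 1 6 12 4 7 17 3 16 15 13 11)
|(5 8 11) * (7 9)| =6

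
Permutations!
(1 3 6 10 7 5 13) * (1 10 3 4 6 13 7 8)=(1 4 6 3 13 10 8)(5 7)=[0, 4, 2, 13, 6, 7, 3, 5, 1, 9, 8, 11, 12, 10]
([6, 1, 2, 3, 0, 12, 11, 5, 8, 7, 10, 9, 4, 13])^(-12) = (13)(0 7)(4 9)(5 6)(11 12)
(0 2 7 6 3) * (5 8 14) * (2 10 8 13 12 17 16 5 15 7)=(0 10 8 14 15 7 6 3)(5 13 12 17 16)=[10, 1, 2, 0, 4, 13, 3, 6, 14, 9, 8, 11, 17, 12, 15, 7, 5, 16]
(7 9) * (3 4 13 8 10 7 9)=(3 4 13 8 10 7)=[0, 1, 2, 4, 13, 5, 6, 3, 10, 9, 7, 11, 12, 8]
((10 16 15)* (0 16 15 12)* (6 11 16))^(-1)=(0 12 16 11 6)(10 15)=((0 6 11 16 12)(10 15))^(-1)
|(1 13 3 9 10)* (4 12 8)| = |(1 13 3 9 10)(4 12 8)| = 15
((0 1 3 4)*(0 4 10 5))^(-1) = (0 5 10 3 1)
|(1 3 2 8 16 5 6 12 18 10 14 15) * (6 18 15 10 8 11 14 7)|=20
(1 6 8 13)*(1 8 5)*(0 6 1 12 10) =(0 6 5 12 10)(8 13) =[6, 1, 2, 3, 4, 12, 5, 7, 13, 9, 0, 11, 10, 8]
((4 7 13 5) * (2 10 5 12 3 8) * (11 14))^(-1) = ((2 10 5 4 7 13 12 3 8)(11 14))^(-1) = (2 8 3 12 13 7 4 5 10)(11 14)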